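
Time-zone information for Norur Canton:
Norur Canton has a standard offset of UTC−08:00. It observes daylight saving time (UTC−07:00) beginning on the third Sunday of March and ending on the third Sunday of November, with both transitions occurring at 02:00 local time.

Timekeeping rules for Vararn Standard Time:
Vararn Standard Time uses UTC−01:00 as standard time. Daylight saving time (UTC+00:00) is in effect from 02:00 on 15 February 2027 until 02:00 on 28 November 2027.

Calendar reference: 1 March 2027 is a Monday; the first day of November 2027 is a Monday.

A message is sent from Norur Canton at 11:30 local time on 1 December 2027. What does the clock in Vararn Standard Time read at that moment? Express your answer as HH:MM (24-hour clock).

1 March 2027 is a Monday, so the first Sunday is March 7 and the third is March 21.
1 November 2027 is a Monday, so the first Sunday is November 7 and the third is November 21.
Daylight saving runs 21 March – 21 November; 1 December 2027 is outside that window, so Norur Canton is on standard time at UTC−08:00.
11:30 Norur Canton + 8h = 19:30 UTC.
At the standard offset (UTC−01:00), 19:30 UTC − 1h = 18:30 Vararn Standard Time standard time.
Daylight saving runs 15 February – 28 November; the standard-time date in Vararn Standard Time, 1 December 2027, is outside that window, so Vararn Standard Time is on standard time at UTC−01:00.
19:30 UTC − 1h = 18:30 Vararn Standard Time.

18:30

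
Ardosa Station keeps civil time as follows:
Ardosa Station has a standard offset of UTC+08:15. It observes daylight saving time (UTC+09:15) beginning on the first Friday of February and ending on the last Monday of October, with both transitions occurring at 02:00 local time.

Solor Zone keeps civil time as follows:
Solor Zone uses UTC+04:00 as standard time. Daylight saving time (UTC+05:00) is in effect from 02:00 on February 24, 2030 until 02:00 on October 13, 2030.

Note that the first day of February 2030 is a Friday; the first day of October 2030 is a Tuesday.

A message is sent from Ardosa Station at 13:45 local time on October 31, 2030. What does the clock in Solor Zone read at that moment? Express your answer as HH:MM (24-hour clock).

09:30

1 February 2030 is a Friday, so the first Friday is February 1.
1 October 2030 is a Tuesday, so Mondays fall on 7, 14, 21, 28; the last is October 28.
October 31, 2030 is outside the daylight-saving period (1 February – 28 October), so Ardosa Station is on standard time, UTC+08:15.
13:45 Ardosa Station − 8h15m = 05:30 UTC.
At the standard offset (UTC+04:00), 05:30 UTC + 4h = 09:30 Solor Zone standard time.
The standard-time date in Solor Zone, October 31, 2030, is outside the daylight-saving period (24 February – 13 October), so Solor Zone is on standard time, UTC+04:00.
05:30 UTC + 4h = 09:30 Solor Zone.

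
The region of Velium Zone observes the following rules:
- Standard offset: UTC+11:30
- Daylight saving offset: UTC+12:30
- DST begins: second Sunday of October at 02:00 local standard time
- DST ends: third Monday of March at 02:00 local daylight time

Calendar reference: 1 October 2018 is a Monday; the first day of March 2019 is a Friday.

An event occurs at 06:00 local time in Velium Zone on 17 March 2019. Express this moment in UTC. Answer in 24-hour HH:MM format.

17:30

1 October 2018 is a Monday, so the first Sunday is October 7 and the second is October 14.
1 March 2019 is a Friday, so the first Monday is March 4 and the third is March 18.
17 March 2019 falls between 14 October 2018 and 18 March 2019, so daylight saving is in effect and Velium Zone is at UTC+12:30.
06:00 local − 12h30m = 17:30 UTC (rolling into the previous day, 16 March 2019).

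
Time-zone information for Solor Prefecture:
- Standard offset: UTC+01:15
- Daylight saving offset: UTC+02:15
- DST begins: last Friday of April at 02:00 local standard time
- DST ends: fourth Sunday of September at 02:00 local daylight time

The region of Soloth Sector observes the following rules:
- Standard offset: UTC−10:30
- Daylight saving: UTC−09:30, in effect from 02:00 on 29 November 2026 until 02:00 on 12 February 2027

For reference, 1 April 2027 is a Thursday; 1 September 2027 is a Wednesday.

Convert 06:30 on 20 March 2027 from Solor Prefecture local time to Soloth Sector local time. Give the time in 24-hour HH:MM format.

18:45

1 April 2027 is a Thursday, so Fridays fall on 2, 9, 16, 23, 30; the last is April 30.
1 September 2027 is a Wednesday, so the first Sunday is September 5 and the fourth is September 26.
20 March 2027 does not fall between 30 April and 26 September, so daylight saving is not in effect and Solor Prefecture is at UTC+01:15.
06:30 Solor Prefecture − 1h15m = 05:15 UTC.
At the standard offset (UTC−10:30), 05:15 UTC − 10h30m = 18:45 Soloth Sector standard time (rolling into the previous day, 19 March 2027).
The standard-time date in Soloth Sector, 19 March 2027, does not fall between 29 November 2026 and 12 February 2027, so daylight saving is not in effect and Soloth Sector is at UTC−10:30.
05:15 UTC − 10h30m = 18:45 Soloth Sector (rolling into the previous day, 19 March 2027).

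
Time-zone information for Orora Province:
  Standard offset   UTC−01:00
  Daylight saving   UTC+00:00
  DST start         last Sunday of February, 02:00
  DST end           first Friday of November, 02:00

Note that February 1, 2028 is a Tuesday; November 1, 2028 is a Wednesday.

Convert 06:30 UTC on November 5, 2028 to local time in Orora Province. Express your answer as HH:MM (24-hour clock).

05:30

1 February 2028 is a Tuesday, so Sundays fall on 6, 13, 20, 27; the last is February 27.
1 November 2028 is a Wednesday, so the first Friday is November 3.
At the standard offset (UTC−01:00), 06:30 UTC − 1h = 05:30 Orora Province standard time.
The standard-time date in Orora Province, November 5, 2028, is outside the daylight-saving period (27 February – 3 November), so Orora Province is on standard time, UTC−01:00.
06:30 UTC − 1h = 05:30 local.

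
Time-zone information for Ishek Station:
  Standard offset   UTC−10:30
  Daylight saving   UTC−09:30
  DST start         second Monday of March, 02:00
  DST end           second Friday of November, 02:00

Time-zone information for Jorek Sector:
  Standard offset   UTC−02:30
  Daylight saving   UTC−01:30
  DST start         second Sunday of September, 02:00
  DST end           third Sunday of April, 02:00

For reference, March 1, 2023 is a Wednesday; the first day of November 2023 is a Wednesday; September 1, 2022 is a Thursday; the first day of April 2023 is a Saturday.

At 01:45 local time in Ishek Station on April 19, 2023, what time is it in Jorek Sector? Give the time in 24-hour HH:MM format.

1 March 2023 is a Wednesday, so the first Monday is March 6 and the second is March 13.
1 November 2023 is a Wednesday, so the first Friday is November 3 and the second is November 10.
April 19, 2023 lies within the daylight-saving period (13 March – 10 November), so Ishek Station is on daylight time, UTC−09:30.
01:45 Ishek Station + 9h30m = 11:15 UTC.
1 September 2022 is a Thursday, so the first Sunday is September 4 and the second is September 11.
1 April 2023 is a Saturday, so the first Sunday is April 2 and the third is April 16.
At the standard offset (UTC−02:30), 11:15 UTC − 2h30m = 08:45 Jorek Sector standard time.
Daylight saving runs 11 September 2022 – 16 April 2023; the standard-time date in Jorek Sector, April 19, 2023, is outside that window, so Jorek Sector is on standard time at UTC−02:30.
11:15 UTC − 2h30m = 08:45 Jorek Sector.

08:45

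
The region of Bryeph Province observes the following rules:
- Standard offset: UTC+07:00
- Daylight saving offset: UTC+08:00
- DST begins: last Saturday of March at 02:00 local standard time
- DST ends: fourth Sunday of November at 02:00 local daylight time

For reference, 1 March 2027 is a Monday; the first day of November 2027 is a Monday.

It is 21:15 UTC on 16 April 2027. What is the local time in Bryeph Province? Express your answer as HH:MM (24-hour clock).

05:15

1 March 2027 is a Monday, so Saturdays fall on 6, 13, 20, 27; the last is March 27.
1 November 2027 is a Monday, so the first Sunday is November 7 and the fourth is November 28.
At the standard offset (UTC+07:00), 21:15 UTC + 7h = 04:15 Bryeph Province standard time (rolling into the next day, 17 April 2027).
Daylight saving runs 27 March – 28 November; the standard-time date in Bryeph Province, 17 April 2027, is inside that window, so Bryeph Province is at UTC+08:00.
21:15 UTC + 8h = 05:15 local (rolling into the next day, 17 April 2027).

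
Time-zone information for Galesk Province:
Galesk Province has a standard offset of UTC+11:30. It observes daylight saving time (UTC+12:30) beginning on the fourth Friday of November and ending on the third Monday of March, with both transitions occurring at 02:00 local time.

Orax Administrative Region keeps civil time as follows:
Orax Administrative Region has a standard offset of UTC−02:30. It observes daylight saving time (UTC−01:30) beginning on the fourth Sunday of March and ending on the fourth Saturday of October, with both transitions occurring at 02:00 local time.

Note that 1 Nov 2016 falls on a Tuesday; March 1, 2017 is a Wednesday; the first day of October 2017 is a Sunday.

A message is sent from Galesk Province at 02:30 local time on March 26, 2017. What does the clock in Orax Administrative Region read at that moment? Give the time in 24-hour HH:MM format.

12:30

1 November 2016 is a Tuesday, so the first Friday is November 4 and the fourth is November 25.
1 March 2017 is a Wednesday, so the first Monday is March 6 and the third is March 20.
March 26, 2017 is outside the daylight-saving period (25 November 2016 – 20 March 2017), so Galesk Province is on standard time, UTC+11:30.
02:30 Galesk Province − 11h30m = 15:00 UTC (rolling into the previous day, 25 March 2017).
1 March 2017 is a Wednesday, so the first Sunday is March 5 and the fourth is March 26.
1 October 2017 is a Sunday, so the first Saturday is October 7 and the fourth is October 28.
At the standard offset (UTC−02:30), 15:00 UTC − 2h30m = 12:30 Orax Administrative Region standard time.
The standard-time date in Orax Administrative Region, March 25, 2017, does not fall between 26 March and 28 October, so daylight saving is not in effect and Orax Administrative Region is at UTC−02:30.
15:00 UTC − 2h30m = 12:30 Orax Administrative Region.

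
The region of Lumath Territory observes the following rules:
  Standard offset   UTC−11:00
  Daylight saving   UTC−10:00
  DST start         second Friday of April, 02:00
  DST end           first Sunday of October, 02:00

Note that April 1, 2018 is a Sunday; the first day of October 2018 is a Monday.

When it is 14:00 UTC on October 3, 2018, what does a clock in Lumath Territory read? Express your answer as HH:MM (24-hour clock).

1 April 2018 is a Sunday, so the first Friday is April 6 and the second is April 13.
1 October 2018 is a Monday, so the first Sunday is October 7.
At the standard offset (UTC−11:00), 14:00 UTC − 11h = 03:00 Lumath Territory standard time.
The standard-time date in Lumath Territory, October 3, 2018, falls between 13 April and 7 October, so daylight saving is in effect and Lumath Territory is at UTC−10:00.
14:00 UTC − 10h = 04:00 local.

04:00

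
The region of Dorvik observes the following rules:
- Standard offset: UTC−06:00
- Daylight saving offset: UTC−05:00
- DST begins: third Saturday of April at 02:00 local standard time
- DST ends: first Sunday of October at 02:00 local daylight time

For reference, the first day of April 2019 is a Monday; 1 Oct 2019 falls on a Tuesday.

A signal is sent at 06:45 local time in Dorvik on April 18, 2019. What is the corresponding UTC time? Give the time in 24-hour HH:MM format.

12:45

1 April 2019 is a Monday, so the first Saturday is April 6 and the third is April 20.
1 October 2019 is a Tuesday, so the first Sunday is October 6.
April 18, 2019 does not fall between 20 April and 6 October, so daylight saving is not in effect and Dorvik is at UTC−06:00.
06:45 local + 6h = 12:45 UTC.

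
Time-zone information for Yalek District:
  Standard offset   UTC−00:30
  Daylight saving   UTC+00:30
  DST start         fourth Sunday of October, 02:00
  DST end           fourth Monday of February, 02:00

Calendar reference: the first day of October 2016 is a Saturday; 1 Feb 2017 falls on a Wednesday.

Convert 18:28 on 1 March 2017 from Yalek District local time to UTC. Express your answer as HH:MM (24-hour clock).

1 October 2016 is a Saturday, so the first Sunday is October 2 and the fourth is October 23.
1 February 2017 is a Wednesday, so the first Monday is February 6 and the fourth is February 27.
1 March 2017 is outside the daylight-saving period (23 October 2016 – 27 February 2017), so Yalek District is on standard time, UTC−00:30.
18:28 local + 0h30m = 18:58 UTC.

18:58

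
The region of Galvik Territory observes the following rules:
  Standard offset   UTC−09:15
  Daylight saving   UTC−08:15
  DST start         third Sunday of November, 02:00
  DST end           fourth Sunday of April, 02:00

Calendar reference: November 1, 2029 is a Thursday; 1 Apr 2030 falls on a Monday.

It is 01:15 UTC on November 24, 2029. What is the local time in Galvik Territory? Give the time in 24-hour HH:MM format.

1 November 2029 is a Thursday, so the first Sunday is November 4 and the third is November 18.
1 April 2030 is a Monday, so the first Sunday is April 7 and the fourth is April 28.
At the standard offset (UTC−09:15), 01:15 UTC − 9h15m = 16:00 Galvik Territory standard time (rolling into the previous day, 23 November 2029).
Daylight saving runs 18 November 2029 – 28 April 2030; the standard-time date in Galvik Territory, November 23, 2029, is inside that window, so Galvik Territory is at UTC−08:15.
01:15 UTC − 8h15m = 17:00 local (rolling into the previous day, 23 November 2029).

17:00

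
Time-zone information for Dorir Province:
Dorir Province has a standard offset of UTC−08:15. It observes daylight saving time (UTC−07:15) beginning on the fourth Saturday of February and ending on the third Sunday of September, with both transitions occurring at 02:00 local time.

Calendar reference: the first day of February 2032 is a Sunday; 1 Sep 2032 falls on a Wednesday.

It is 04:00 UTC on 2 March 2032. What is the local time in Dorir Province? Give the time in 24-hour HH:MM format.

1 February 2032 is a Sunday, so the first Saturday is February 7 and the fourth is February 28.
1 September 2032 is a Wednesday, so the first Sunday is September 5 and the third is September 19.
At the standard offset (UTC−08:15), 04:00 UTC − 8h15m = 19:45 Dorir Province standard time (rolling into the previous day, 1 March 2032).
The standard-time date in Dorir Province, 1 March 2032, falls between 28 February and 19 September, so daylight saving is in effect and Dorir Province is at UTC−07:15.
04:00 UTC − 7h15m = 20:45 local (rolling into the previous day, 1 March 2032).

20:45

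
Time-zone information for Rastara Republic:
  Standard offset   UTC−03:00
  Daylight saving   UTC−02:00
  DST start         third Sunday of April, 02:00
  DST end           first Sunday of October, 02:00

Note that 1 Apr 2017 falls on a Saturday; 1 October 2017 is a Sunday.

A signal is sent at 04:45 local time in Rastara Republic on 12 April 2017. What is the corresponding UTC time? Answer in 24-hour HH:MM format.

1 April 2017 is a Saturday, so the first Sunday is April 2 and the third is April 16.
1 October 2017 is a Sunday, so the first Sunday is October 1.
12 April 2017 is outside the daylight-saving period (16 April – 1 October), so Rastara Republic is on standard time, UTC−03:00.
04:45 local + 3h = 07:45 UTC.

07:45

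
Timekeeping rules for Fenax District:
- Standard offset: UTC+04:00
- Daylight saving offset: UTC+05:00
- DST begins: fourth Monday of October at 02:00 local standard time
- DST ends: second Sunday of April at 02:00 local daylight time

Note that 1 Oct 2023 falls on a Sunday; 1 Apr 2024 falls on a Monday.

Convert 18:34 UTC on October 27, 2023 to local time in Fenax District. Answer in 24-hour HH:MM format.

23:34

1 October 2023 is a Sunday, so the first Monday is October 2 and the fourth is October 23.
1 April 2024 is a Monday, so the first Sunday is April 7 and the second is April 14.
At the standard offset (UTC+04:00), 18:34 UTC + 4h = 22:34 Fenax District standard time.
The standard-time date in Fenax District, October 27, 2023, lies within the daylight-saving period (23 October 2023 – 14 April 2024), so Fenax District is on daylight time, UTC+05:00.
18:34 UTC + 5h = 23:34 local.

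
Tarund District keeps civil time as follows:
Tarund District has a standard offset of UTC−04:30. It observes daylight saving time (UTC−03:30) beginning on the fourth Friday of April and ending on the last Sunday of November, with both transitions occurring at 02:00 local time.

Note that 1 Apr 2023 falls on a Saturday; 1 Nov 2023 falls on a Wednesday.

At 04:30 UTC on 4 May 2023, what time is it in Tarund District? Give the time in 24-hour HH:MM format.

01:00

1 April 2023 is a Saturday, so the first Friday is April 7 and the fourth is April 28.
1 November 2023 is a Wednesday, so Sundays fall on 5, 12, 19, 26; the last is November 26.
At the standard offset (UTC−04:30), 04:30 UTC − 4h30m = 00:00 Tarund District standard time.
Daylight saving runs 28 April – 26 November; the standard-time date in Tarund District, 4 May 2023, is inside that window, so Tarund District is at UTC−03:30.
04:30 UTC − 3h30m = 01:00 local.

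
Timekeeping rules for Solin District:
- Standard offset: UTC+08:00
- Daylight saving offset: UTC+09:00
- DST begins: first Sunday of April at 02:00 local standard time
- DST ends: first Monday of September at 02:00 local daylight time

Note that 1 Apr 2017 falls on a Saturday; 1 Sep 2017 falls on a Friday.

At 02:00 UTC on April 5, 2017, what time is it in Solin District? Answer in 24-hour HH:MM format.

1 April 2017 is a Saturday, so the first Sunday is April 2.
1 September 2017 is a Friday, so the first Monday is September 4.
At the standard offset (UTC+08:00), 02:00 UTC + 8h = 10:00 Solin District standard time.
Daylight saving runs 2 April – 4 September; the standard-time date in Solin District, April 5, 2017, is inside that window, so Solin District is at UTC+09:00.
02:00 UTC + 9h = 11:00 local.

11:00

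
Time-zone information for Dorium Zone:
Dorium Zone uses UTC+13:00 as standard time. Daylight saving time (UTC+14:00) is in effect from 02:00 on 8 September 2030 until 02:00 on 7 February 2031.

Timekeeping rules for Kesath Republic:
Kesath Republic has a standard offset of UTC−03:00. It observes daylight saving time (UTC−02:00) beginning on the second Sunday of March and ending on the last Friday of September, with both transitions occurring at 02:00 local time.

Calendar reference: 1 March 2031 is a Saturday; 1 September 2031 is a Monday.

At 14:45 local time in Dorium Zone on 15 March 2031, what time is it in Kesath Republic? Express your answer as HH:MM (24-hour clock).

15 March 2031 is outside the daylight-saving period (8 September 2030 – 7 February 2031), so Dorium Zone is on standard time, UTC+13:00.
14:45 Dorium Zone − 13h = 01:45 UTC.
1 March 2031 is a Saturday, so the first Sunday is March 2 and the second is March 9.
1 September 2031 is a Monday, so Fridays fall on 5, 12, 19, 26; the last is September 26.
At the standard offset (UTC−03:00), 01:45 UTC − 3h = 22:45 Kesath Republic standard time (rolling into the previous day, 14 March 2031).
Daylight saving runs 9 March – 26 September; the standard-time date in Kesath Republic, 14 March 2031, is inside that window, so Kesath Republic is at UTC−02:00.
01:45 UTC − 2h = 23:45 Kesath Republic (rolling into the previous day, 14 March 2031).

23:45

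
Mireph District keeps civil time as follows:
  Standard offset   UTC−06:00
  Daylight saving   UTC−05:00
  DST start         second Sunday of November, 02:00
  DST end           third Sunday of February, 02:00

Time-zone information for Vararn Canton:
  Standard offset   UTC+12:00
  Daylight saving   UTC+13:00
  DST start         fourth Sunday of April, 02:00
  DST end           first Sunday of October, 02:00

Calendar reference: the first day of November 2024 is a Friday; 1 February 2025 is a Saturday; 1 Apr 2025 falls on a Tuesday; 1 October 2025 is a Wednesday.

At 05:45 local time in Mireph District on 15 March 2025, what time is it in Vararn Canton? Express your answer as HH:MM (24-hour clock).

1 November 2024 is a Friday, so the first Sunday is November 3 and the second is November 10.
1 February 2025 is a Saturday, so the first Sunday is February 2 and the third is February 16.
Daylight saving runs 10 November 2024 – 16 February 2025; 15 March 2025 is outside that window, so Mireph District is on standard time at UTC−06:00.
05:45 Mireph District + 6h = 11:45 UTC.
1 April 2025 is a Tuesday, so the first Sunday is April 6 and the fourth is April 27.
1 October 2025 is a Wednesday, so the first Sunday is October 5.
At the standard offset (UTC+12:00), 11:45 UTC + 12h = 23:45 Vararn Canton standard time.
The standard-time date in Vararn Canton, 15 March 2025, is outside the daylight-saving period (27 April – 5 October), so Vararn Canton is on standard time, UTC+12:00.
11:45 UTC + 12h = 23:45 Vararn Canton.

23:45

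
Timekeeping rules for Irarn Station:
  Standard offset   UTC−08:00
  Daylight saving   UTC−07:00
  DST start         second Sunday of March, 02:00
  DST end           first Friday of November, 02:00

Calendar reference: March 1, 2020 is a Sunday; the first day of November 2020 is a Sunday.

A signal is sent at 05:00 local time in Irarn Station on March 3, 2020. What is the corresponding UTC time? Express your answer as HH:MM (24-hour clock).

13:00

1 March 2020 is a Sunday, so the first Sunday is March 1 and the second is March 8.
1 November 2020 is a Sunday, so the first Friday is November 6.
March 3, 2020 does not fall between 8 March and 6 November, so daylight saving is not in effect and Irarn Station is at UTC−08:00.
05:00 local + 8h = 13:00 UTC.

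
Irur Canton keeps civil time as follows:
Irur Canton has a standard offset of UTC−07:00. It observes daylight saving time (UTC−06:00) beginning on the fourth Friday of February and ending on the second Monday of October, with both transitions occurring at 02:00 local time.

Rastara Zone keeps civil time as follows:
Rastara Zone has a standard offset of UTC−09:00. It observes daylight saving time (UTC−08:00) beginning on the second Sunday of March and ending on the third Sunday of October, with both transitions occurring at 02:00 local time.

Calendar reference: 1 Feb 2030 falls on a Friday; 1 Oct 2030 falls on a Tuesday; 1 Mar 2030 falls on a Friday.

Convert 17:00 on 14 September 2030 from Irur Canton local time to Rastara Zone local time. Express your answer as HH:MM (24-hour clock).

15:00

1 February 2030 is a Friday, so the first Friday is February 1 and the fourth is February 22.
1 October 2030 is a Tuesday, so the first Monday is October 7 and the second is October 14.
Daylight saving runs 22 February – 14 October; 14 September 2030 is inside that window, so Irur Canton is at UTC−06:00.
17:00 Irur Canton + 6h = 23:00 UTC.
1 March 2030 is a Friday, so the first Sunday is March 3 and the second is March 10.
1 October 2030 is a Tuesday, so the first Sunday is October 6 and the third is October 20.
At the standard offset (UTC−09:00), 23:00 UTC − 9h = 14:00 Rastara Zone standard time.
The standard-time date in Rastara Zone, 14 September 2030, lies within the daylight-saving period (10 March – 20 October), so Rastara Zone is on daylight time, UTC−08:00.
23:00 UTC − 8h = 15:00 Rastara Zone.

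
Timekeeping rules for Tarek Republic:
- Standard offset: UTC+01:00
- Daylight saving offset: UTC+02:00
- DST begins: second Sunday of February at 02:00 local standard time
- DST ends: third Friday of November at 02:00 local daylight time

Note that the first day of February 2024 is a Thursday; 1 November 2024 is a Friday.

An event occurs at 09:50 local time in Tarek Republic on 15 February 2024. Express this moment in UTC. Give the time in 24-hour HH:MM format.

07:50

1 February 2024 is a Thursday, so the first Sunday is February 4 and the second is February 11.
1 November 2024 is a Friday, so the first Friday is November 1 and the third is November 15.
15 February 2024 lies within the daylight-saving period (11 February – 15 November), so Tarek Republic is on daylight time, UTC+02:00.
09:50 local − 2h = 07:50 UTC.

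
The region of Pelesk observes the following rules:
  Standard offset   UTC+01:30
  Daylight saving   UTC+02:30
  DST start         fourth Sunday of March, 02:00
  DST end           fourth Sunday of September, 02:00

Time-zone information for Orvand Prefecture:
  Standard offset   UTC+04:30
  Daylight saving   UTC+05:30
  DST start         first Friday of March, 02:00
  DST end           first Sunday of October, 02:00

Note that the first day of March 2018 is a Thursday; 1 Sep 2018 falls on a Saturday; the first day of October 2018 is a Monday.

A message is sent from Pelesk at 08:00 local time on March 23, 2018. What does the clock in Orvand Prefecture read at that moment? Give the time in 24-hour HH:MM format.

12:00

1 March 2018 is a Thursday, so the first Sunday is March 4 and the fourth is March 25.
1 September 2018 is a Saturday, so the first Sunday is September 2 and the fourth is September 23.
Daylight saving runs 25 March – 23 September; March 23, 2018 is outside that window, so Pelesk is on standard time at UTC+01:30.
08:00 Pelesk − 1h30m = 06:30 UTC.
1 March 2018 is a Thursday, so the first Friday is March 2.
1 October 2018 is a Monday, so the first Sunday is October 7.
At the standard offset (UTC+04:30), 06:30 UTC + 4h30m = 11:00 Orvand Prefecture standard time.
Daylight saving runs 2 March – 7 October; the standard-time date in Orvand Prefecture, March 23, 2018, is inside that window, so Orvand Prefecture is at UTC+05:30.
06:30 UTC + 5h30m = 12:00 Orvand Prefecture.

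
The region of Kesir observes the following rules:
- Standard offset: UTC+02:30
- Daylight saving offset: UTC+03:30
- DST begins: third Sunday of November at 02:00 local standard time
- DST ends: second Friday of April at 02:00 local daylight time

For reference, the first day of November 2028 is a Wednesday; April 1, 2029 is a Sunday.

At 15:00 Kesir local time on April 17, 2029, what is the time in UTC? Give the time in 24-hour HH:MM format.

1 November 2028 is a Wednesday, so the first Sunday is November 5 and the third is November 19.
1 April 2029 is a Sunday, so the first Friday is April 6 and the second is April 13.
Daylight saving runs 19 November 2028 – 13 April 2029; April 17, 2029 is outside that window, so Kesir is on standard time at UTC+02:30.
15:00 local − 2h30m = 12:30 UTC.

12:30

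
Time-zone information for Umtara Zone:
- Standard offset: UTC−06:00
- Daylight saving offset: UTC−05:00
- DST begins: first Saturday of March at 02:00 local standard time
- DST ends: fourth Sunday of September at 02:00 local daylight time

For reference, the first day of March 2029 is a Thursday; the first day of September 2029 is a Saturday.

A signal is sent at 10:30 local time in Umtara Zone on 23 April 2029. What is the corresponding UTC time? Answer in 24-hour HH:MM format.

15:30

1 March 2029 is a Thursday, so the first Saturday is March 3.
1 September 2029 is a Saturday, so the first Sunday is September 2 and the fourth is September 23.
Daylight saving runs 3 March – 23 September; 23 April 2029 is inside that window, so Umtara Zone is at UTC−05:00.
10:30 local + 5h = 15:30 UTC.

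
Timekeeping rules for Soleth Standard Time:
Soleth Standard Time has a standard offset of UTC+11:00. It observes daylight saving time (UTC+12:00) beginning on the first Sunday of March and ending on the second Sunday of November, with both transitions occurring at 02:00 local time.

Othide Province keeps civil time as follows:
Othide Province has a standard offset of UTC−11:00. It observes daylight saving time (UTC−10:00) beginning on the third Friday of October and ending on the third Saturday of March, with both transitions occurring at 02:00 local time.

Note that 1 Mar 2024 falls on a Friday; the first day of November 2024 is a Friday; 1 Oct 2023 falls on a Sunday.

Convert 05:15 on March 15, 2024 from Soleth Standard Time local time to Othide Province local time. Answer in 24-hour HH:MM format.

1 March 2024 is a Friday, so the first Sunday is March 3.
1 November 2024 is a Friday, so the first Sunday is November 3 and the second is November 10.
March 15, 2024 falls between 3 March and 10 November, so daylight saving is in effect and Soleth Standard Time is at UTC+12:00.
05:15 Soleth Standard Time − 12h = 17:15 UTC (rolling into the previous day, 14 March 2024).
1 October 2023 is a Sunday, so the first Friday is October 6 and the third is October 20.
1 March 2024 is a Friday, so the first Saturday is March 2 and the third is March 16.
At the standard offset (UTC−11:00), 17:15 UTC − 11h = 06:15 Othide Province standard time.
Daylight saving runs 20 October 2023 – 16 March 2024; the standard-time date in Othide Province, March 14, 2024, is inside that window, so Othide Province is at UTC−10:00.
17:15 UTC − 10h = 07:15 Othide Province.

07:15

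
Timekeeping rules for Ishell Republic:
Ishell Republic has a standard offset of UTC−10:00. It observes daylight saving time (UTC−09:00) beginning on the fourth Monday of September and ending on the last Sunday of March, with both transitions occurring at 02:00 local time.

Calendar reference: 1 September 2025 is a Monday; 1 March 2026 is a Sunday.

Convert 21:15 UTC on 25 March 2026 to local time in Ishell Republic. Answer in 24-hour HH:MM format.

1 September 2025 is a Monday, so the first Monday is September 1 and the fourth is September 22.
1 March 2026 is a Sunday, so Sundays fall on 1, 8, 15, 22, 29; the last is March 29.
At the standard offset (UTC−10:00), 21:15 UTC − 10h = 11:15 Ishell Republic standard time.
Daylight saving runs 22 September 2025 – 29 March 2026; the standard-time date in Ishell Republic, 25 March 2026, is inside that window, so Ishell Republic is at UTC−09:00.
21:15 UTC − 9h = 12:15 local.

12:15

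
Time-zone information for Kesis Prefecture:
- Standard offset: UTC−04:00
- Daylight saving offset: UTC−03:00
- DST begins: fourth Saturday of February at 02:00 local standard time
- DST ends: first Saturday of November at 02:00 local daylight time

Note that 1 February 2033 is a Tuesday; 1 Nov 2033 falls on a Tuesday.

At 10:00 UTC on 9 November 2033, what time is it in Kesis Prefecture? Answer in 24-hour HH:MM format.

1 February 2033 is a Tuesday, so the first Saturday is February 5 and the fourth is February 26.
1 November 2033 is a Tuesday, so the first Saturday is November 5.
At the standard offset (UTC−04:00), 10:00 UTC − 4h = 06:00 Kesis Prefecture standard time.
Daylight saving runs 26 February – 5 November; the standard-time date in Kesis Prefecture, 9 November 2033, is outside that window, so Kesis Prefecture is on standard time at UTC−04:00.
10:00 UTC − 4h = 06:00 local.

06:00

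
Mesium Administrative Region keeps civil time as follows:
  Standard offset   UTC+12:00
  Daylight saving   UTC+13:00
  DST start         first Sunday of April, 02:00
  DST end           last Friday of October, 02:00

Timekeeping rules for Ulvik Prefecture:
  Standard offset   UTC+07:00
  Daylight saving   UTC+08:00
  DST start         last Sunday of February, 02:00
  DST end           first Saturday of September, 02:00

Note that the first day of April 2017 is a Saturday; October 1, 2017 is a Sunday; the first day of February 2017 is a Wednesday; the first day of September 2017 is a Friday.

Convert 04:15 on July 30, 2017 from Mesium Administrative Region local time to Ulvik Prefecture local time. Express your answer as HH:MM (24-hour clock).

1 April 2017 is a Saturday, so the first Sunday is April 2.
1 October 2017 is a Sunday, so Fridays fall on 6, 13, 20, 27; the last is October 27.
July 30, 2017 lies within the daylight-saving period (2 April – 27 October), so Mesium Administrative Region is on daylight time, UTC+13:00.
04:15 Mesium Administrative Region − 13h = 15:15 UTC (rolling into the previous day, 29 July 2017).
1 February 2017 is a Wednesday, so Sundays fall on 5, 12, 19, 26; the last is February 26.
1 September 2017 is a Friday, so the first Saturday is September 2.
At the standard offset (UTC+07:00), 15:15 UTC + 7h = 22:15 Ulvik Prefecture standard time.
The standard-time date in Ulvik Prefecture, July 29, 2017, falls between 26 February and 2 September, so daylight saving is in effect and Ulvik Prefecture is at UTC+08:00.
15:15 UTC + 8h = 23:15 Ulvik Prefecture.

23:15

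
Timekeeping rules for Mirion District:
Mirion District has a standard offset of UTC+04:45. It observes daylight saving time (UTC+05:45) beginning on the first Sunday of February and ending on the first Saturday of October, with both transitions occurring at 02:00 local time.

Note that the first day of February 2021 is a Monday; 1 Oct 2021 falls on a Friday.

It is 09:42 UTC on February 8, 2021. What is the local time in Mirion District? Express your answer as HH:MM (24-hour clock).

1 February 2021 is a Monday, so the first Sunday is February 7.
1 October 2021 is a Friday, so the first Saturday is October 2.
At the standard offset (UTC+04:45), 09:42 UTC + 4h45m = 14:27 Mirion District standard time.
Daylight saving runs 7 February – 2 October; the standard-time date in Mirion District, February 8, 2021, is inside that window, so Mirion District is at UTC+05:45.
09:42 UTC + 5h45m = 15:27 local.

15:27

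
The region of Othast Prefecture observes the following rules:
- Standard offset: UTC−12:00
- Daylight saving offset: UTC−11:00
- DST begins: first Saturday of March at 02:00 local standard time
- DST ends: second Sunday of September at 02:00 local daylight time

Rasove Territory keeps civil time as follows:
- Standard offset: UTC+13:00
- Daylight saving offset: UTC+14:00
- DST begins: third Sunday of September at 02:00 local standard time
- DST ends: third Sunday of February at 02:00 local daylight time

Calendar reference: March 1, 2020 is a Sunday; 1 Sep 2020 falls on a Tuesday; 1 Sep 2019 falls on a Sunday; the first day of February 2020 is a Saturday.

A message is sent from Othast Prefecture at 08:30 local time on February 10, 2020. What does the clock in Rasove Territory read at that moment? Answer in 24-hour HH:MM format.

1 March 2020 is a Sunday, so the first Saturday is March 7.
1 September 2020 is a Tuesday, so the first Sunday is September 6 and the second is September 13.
Daylight saving runs 7 March – 13 September; February 10, 2020 is outside that window, so Othast Prefecture is on standard time at UTC−12:00.
08:30 Othast Prefecture + 12h = 20:30 UTC.
1 September 2019 is a Sunday, so the first Sunday is September 1 and the third is September 15.
1 February 2020 is a Saturday, so the first Sunday is February 2 and the third is February 16.
At the standard offset (UTC+13:00), 20:30 UTC + 13h = 09:30 Rasove Territory standard time (rolling into the next day, 11 February 2020).
The standard-time date in Rasove Territory, February 11, 2020, lies within the daylight-saving period (15 September 2019 – 16 February 2020), so Rasove Territory is on daylight time, UTC+14:00.
20:30 UTC + 14h = 10:30 Rasove Territory (rolling into the next day, 11 February 2020).

10:30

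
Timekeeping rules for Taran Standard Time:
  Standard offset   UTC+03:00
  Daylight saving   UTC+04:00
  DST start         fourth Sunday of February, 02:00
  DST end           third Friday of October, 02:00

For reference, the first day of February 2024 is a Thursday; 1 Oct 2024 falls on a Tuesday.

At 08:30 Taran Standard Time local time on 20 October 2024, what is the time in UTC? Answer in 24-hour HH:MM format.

05:30

1 February 2024 is a Thursday, so the first Sunday is February 4 and the fourth is February 25.
1 October 2024 is a Tuesday, so the first Friday is October 4 and the third is October 18.
Daylight saving runs 25 February – 18 October; 20 October 2024 is outside that window, so Taran Standard Time is on standard time at UTC+03:00.
08:30 local − 3h = 05:30 UTC.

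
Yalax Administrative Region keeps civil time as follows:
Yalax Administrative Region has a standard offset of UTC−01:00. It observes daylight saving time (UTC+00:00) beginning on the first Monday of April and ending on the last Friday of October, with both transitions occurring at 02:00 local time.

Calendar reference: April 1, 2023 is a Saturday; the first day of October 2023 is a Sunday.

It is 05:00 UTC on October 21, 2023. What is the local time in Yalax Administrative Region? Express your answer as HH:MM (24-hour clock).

1 April 2023 is a Saturday, so the first Monday is April 3.
1 October 2023 is a Sunday, so Fridays fall on 6, 13, 20, 27; the last is October 27.
At the standard offset (UTC−01:00), 05:00 UTC − 1h = 04:00 Yalax Administrative Region standard time.
The standard-time date in Yalax Administrative Region, October 21, 2023, lies within the daylight-saving period (3 April – 27 October), so Yalax Administrative Region is on daylight time, UTC+00:00.
05:00 UTC + 0h = 05:00 local.

05:00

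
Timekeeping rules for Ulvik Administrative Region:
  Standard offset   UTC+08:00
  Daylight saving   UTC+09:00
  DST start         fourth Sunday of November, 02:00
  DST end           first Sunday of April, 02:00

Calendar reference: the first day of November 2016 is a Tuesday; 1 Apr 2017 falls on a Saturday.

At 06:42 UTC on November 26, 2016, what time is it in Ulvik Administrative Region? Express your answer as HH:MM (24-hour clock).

1 November 2016 is a Tuesday, so the first Sunday is November 6 and the fourth is November 27.
1 April 2017 is a Saturday, so the first Sunday is April 2.
At the standard offset (UTC+08:00), 06:42 UTC + 8h = 14:42 Ulvik Administrative Region standard time.
The standard-time date in Ulvik Administrative Region, November 26, 2016, does not fall between 27 November 2016 and 2 April 2017, so daylight saving is not in effect and Ulvik Administrative Region is at UTC+08:00.
06:42 UTC + 8h = 14:42 local.

14:42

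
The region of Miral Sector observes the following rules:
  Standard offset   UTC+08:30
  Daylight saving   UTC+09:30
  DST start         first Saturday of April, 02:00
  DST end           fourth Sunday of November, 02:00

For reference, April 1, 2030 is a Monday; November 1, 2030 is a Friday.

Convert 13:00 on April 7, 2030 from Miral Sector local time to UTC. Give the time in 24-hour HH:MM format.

03:30

1 April 2030 is a Monday, so the first Saturday is April 6.
1 November 2030 is a Friday, so the first Sunday is November 3 and the fourth is November 24.
Daylight saving runs 6 April – 24 November; April 7, 2030 is inside that window, so Miral Sector is at UTC+09:30.
13:00 local − 9h30m = 03:30 UTC.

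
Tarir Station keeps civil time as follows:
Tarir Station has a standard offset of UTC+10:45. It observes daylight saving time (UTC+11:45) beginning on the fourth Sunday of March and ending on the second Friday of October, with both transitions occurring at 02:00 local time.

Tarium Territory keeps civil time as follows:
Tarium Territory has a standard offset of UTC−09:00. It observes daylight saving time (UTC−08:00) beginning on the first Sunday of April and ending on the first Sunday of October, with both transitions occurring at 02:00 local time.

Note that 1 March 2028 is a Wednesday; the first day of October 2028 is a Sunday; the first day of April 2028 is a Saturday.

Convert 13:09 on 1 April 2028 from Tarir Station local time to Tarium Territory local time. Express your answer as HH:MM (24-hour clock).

1 March 2028 is a Wednesday, so the first Sunday is March 5 and the fourth is March 26.
1 October 2028 is a Sunday, so the first Friday is October 6 and the second is October 13.
1 April 2028 lies within the daylight-saving period (26 March – 13 October), so Tarir Station is on daylight time, UTC+11:45.
13:09 Tarir Station − 11h45m = 01:24 UTC.
1 April 2028 is a Saturday, so the first Sunday is April 2.
1 October 2028 is a Sunday, so the first Sunday is October 1.
At the standard offset (UTC−09:00), 01:24 UTC − 9h = 16:24 Tarium Territory standard time (rolling into the previous day, 31 March 2028).
Daylight saving runs 2 April – 1 October; the standard-time date in Tarium Territory, 31 March 2028, is outside that window, so Tarium Territory is on standard time at UTC−09:00.
01:24 UTC − 9h = 16:24 Tarium Territory (rolling into the previous day, 31 March 2028).

16:24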